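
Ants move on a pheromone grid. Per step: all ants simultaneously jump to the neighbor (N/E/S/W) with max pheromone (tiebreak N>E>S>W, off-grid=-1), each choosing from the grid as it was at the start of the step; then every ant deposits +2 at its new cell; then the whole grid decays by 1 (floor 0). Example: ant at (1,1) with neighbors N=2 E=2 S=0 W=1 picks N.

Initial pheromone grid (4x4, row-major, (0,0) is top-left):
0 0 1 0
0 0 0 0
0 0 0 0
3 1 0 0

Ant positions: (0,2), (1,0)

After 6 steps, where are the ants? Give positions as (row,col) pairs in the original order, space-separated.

Step 1: ant0:(0,2)->E->(0,3) | ant1:(1,0)->N->(0,0)
  grid max=2 at (3,0)
Step 2: ant0:(0,3)->S->(1,3) | ant1:(0,0)->E->(0,1)
  grid max=1 at (0,1)
Step 3: ant0:(1,3)->N->(0,3) | ant1:(0,1)->E->(0,2)
  grid max=1 at (0,2)
Step 4: ant0:(0,3)->W->(0,2) | ant1:(0,2)->E->(0,3)
  grid max=2 at (0,2)
Step 5: ant0:(0,2)->E->(0,3) | ant1:(0,3)->W->(0,2)
  grid max=3 at (0,2)
Step 6: ant0:(0,3)->W->(0,2) | ant1:(0,2)->E->(0,3)
  grid max=4 at (0,2)

(0,2) (0,3)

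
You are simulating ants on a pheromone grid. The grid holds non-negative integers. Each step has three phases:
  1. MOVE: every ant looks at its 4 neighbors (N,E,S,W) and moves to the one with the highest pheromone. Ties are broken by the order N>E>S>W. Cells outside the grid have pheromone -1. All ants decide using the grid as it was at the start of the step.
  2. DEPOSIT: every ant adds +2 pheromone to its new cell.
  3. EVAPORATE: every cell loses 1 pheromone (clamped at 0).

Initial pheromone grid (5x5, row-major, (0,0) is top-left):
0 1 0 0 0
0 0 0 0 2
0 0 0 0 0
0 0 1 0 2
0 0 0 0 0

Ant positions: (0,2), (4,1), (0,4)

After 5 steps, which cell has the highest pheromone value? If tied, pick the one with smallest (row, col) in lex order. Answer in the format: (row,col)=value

Step 1: ant0:(0,2)->W->(0,1) | ant1:(4,1)->N->(3,1) | ant2:(0,4)->S->(1,4)
  grid max=3 at (1,4)
Step 2: ant0:(0,1)->E->(0,2) | ant1:(3,1)->N->(2,1) | ant2:(1,4)->N->(0,4)
  grid max=2 at (1,4)
Step 3: ant0:(0,2)->W->(0,1) | ant1:(2,1)->N->(1,1) | ant2:(0,4)->S->(1,4)
  grid max=3 at (1,4)
Step 4: ant0:(0,1)->S->(1,1) | ant1:(1,1)->N->(0,1) | ant2:(1,4)->N->(0,4)
  grid max=3 at (0,1)
Step 5: ant0:(1,1)->N->(0,1) | ant1:(0,1)->S->(1,1) | ant2:(0,4)->S->(1,4)
  grid max=4 at (0,1)
Final grid:
  0 4 0 0 0
  0 3 0 0 3
  0 0 0 0 0
  0 0 0 0 0
  0 0 0 0 0
Max pheromone 4 at (0,1)

Answer: (0,1)=4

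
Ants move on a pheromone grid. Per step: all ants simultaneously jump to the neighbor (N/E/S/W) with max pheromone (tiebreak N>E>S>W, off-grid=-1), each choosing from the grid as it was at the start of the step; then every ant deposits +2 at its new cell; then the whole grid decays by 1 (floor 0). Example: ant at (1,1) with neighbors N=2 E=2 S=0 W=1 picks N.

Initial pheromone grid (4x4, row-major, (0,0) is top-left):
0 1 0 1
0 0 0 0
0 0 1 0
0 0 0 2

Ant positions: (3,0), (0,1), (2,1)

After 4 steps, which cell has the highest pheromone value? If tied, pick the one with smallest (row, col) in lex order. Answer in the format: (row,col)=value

Step 1: ant0:(3,0)->N->(2,0) | ant1:(0,1)->E->(0,2) | ant2:(2,1)->E->(2,2)
  grid max=2 at (2,2)
Step 2: ant0:(2,0)->N->(1,0) | ant1:(0,2)->E->(0,3) | ant2:(2,2)->N->(1,2)
  grid max=1 at (0,3)
Step 3: ant0:(1,0)->N->(0,0) | ant1:(0,3)->S->(1,3) | ant2:(1,2)->S->(2,2)
  grid max=2 at (2,2)
Step 4: ant0:(0,0)->E->(0,1) | ant1:(1,3)->N->(0,3) | ant2:(2,2)->N->(1,2)
  grid max=1 at (0,1)
Final grid:
  0 1 0 1
  0 0 1 0
  0 0 1 0
  0 0 0 0
Max pheromone 1 at (0,1)

Answer: (0,1)=1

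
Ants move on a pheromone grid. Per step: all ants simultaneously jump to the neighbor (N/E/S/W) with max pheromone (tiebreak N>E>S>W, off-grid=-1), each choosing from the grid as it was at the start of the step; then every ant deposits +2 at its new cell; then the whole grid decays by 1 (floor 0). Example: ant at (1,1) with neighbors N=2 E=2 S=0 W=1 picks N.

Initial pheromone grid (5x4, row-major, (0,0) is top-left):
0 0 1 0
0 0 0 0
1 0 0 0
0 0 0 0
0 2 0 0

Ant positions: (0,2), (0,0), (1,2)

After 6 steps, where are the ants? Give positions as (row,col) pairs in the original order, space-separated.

Step 1: ant0:(0,2)->E->(0,3) | ant1:(0,0)->E->(0,1) | ant2:(1,2)->N->(0,2)
  grid max=2 at (0,2)
Step 2: ant0:(0,3)->W->(0,2) | ant1:(0,1)->E->(0,2) | ant2:(0,2)->E->(0,3)
  grid max=5 at (0,2)
Step 3: ant0:(0,2)->E->(0,3) | ant1:(0,2)->E->(0,3) | ant2:(0,3)->W->(0,2)
  grid max=6 at (0,2)
Step 4: ant0:(0,3)->W->(0,2) | ant1:(0,3)->W->(0,2) | ant2:(0,2)->E->(0,3)
  grid max=9 at (0,2)
Step 5: ant0:(0,2)->E->(0,3) | ant1:(0,2)->E->(0,3) | ant2:(0,3)->W->(0,2)
  grid max=10 at (0,2)
Step 6: ant0:(0,3)->W->(0,2) | ant1:(0,3)->W->(0,2) | ant2:(0,2)->E->(0,3)
  grid max=13 at (0,2)

(0,2) (0,2) (0,3)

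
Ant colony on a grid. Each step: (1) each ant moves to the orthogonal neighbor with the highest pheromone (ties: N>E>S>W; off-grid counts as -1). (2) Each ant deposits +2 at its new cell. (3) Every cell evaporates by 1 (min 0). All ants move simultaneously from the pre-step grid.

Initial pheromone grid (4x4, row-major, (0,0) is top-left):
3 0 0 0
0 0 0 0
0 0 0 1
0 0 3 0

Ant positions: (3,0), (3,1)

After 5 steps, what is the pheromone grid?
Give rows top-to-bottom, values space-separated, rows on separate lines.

After step 1: ants at (2,0),(3,2)
  2 0 0 0
  0 0 0 0
  1 0 0 0
  0 0 4 0
After step 2: ants at (1,0),(2,2)
  1 0 0 0
  1 0 0 0
  0 0 1 0
  0 0 3 0
After step 3: ants at (0,0),(3,2)
  2 0 0 0
  0 0 0 0
  0 0 0 0
  0 0 4 0
After step 4: ants at (0,1),(2,2)
  1 1 0 0
  0 0 0 0
  0 0 1 0
  0 0 3 0
After step 5: ants at (0,0),(3,2)
  2 0 0 0
  0 0 0 0
  0 0 0 0
  0 0 4 0

2 0 0 0
0 0 0 0
0 0 0 0
0 0 4 0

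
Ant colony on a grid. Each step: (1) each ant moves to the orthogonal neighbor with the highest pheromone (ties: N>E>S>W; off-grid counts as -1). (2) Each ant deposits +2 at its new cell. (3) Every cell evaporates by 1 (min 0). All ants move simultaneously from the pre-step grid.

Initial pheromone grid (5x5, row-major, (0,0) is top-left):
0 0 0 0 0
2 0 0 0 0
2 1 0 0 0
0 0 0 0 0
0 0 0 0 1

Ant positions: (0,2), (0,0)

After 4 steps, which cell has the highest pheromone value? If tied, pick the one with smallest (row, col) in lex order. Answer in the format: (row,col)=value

Answer: (1,0)=2

Derivation:
Step 1: ant0:(0,2)->E->(0,3) | ant1:(0,0)->S->(1,0)
  grid max=3 at (1,0)
Step 2: ant0:(0,3)->E->(0,4) | ant1:(1,0)->S->(2,0)
  grid max=2 at (1,0)
Step 3: ant0:(0,4)->S->(1,4) | ant1:(2,0)->N->(1,0)
  grid max=3 at (1,0)
Step 4: ant0:(1,4)->N->(0,4) | ant1:(1,0)->S->(2,0)
  grid max=2 at (1,0)
Final grid:
  0 0 0 0 1
  2 0 0 0 0
  2 0 0 0 0
  0 0 0 0 0
  0 0 0 0 0
Max pheromone 2 at (1,0)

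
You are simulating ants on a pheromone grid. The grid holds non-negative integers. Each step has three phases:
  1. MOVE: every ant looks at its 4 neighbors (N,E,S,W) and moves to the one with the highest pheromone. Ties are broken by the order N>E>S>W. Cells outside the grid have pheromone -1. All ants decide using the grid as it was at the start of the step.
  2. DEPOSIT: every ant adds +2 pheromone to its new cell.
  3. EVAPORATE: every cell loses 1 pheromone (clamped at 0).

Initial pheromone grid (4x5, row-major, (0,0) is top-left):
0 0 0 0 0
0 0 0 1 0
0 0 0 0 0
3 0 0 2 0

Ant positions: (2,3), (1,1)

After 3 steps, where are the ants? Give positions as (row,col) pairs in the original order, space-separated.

Step 1: ant0:(2,3)->S->(3,3) | ant1:(1,1)->N->(0,1)
  grid max=3 at (3,3)
Step 2: ant0:(3,3)->N->(2,3) | ant1:(0,1)->E->(0,2)
  grid max=2 at (3,3)
Step 3: ant0:(2,3)->S->(3,3) | ant1:(0,2)->E->(0,3)
  grid max=3 at (3,3)

(3,3) (0,3)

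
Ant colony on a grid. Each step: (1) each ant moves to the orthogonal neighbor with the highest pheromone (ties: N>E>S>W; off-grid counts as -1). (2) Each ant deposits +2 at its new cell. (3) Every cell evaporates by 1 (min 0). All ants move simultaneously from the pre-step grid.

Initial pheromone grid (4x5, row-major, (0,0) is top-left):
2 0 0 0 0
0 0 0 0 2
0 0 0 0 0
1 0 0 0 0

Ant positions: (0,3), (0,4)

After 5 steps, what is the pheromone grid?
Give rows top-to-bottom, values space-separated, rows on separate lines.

After step 1: ants at (0,4),(1,4)
  1 0 0 0 1
  0 0 0 0 3
  0 0 0 0 0
  0 0 0 0 0
After step 2: ants at (1,4),(0,4)
  0 0 0 0 2
  0 0 0 0 4
  0 0 0 0 0
  0 0 0 0 0
After step 3: ants at (0,4),(1,4)
  0 0 0 0 3
  0 0 0 0 5
  0 0 0 0 0
  0 0 0 0 0
After step 4: ants at (1,4),(0,4)
  0 0 0 0 4
  0 0 0 0 6
  0 0 0 0 0
  0 0 0 0 0
After step 5: ants at (0,4),(1,4)
  0 0 0 0 5
  0 0 0 0 7
  0 0 0 0 0
  0 0 0 0 0

0 0 0 0 5
0 0 0 0 7
0 0 0 0 0
0 0 0 0 0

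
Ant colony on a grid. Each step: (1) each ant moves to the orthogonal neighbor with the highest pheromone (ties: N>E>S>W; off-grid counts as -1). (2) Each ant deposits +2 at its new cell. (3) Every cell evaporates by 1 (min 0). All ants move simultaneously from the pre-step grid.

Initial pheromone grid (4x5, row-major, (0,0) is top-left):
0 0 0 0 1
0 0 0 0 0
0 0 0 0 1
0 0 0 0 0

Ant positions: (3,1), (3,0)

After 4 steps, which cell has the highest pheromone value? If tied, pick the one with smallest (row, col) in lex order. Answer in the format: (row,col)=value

Step 1: ant0:(3,1)->N->(2,1) | ant1:(3,0)->N->(2,0)
  grid max=1 at (2,0)
Step 2: ant0:(2,1)->W->(2,0) | ant1:(2,0)->E->(2,1)
  grid max=2 at (2,0)
Step 3: ant0:(2,0)->E->(2,1) | ant1:(2,1)->W->(2,0)
  grid max=3 at (2,0)
Step 4: ant0:(2,1)->W->(2,0) | ant1:(2,0)->E->(2,1)
  grid max=4 at (2,0)
Final grid:
  0 0 0 0 0
  0 0 0 0 0
  4 4 0 0 0
  0 0 0 0 0
Max pheromone 4 at (2,0)

Answer: (2,0)=4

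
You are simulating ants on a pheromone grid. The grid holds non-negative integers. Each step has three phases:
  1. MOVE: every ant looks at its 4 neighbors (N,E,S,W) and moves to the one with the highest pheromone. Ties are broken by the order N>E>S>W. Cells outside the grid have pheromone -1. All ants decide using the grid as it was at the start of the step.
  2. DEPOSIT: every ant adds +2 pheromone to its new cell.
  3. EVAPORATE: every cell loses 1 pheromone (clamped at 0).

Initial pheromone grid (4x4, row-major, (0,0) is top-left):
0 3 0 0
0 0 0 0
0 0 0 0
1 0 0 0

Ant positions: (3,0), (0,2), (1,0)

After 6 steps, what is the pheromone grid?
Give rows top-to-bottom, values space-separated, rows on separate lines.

After step 1: ants at (2,0),(0,1),(0,0)
  1 4 0 0
  0 0 0 0
  1 0 0 0
  0 0 0 0
After step 2: ants at (1,0),(0,0),(0,1)
  2 5 0 0
  1 0 0 0
  0 0 0 0
  0 0 0 0
After step 3: ants at (0,0),(0,1),(0,0)
  5 6 0 0
  0 0 0 0
  0 0 0 0
  0 0 0 0
After step 4: ants at (0,1),(0,0),(0,1)
  6 9 0 0
  0 0 0 0
  0 0 0 0
  0 0 0 0
After step 5: ants at (0,0),(0,1),(0,0)
  9 10 0 0
  0 0 0 0
  0 0 0 0
  0 0 0 0
After step 6: ants at (0,1),(0,0),(0,1)
  10 13 0 0
  0 0 0 0
  0 0 0 0
  0 0 0 0

10 13 0 0
0 0 0 0
0 0 0 0
0 0 0 0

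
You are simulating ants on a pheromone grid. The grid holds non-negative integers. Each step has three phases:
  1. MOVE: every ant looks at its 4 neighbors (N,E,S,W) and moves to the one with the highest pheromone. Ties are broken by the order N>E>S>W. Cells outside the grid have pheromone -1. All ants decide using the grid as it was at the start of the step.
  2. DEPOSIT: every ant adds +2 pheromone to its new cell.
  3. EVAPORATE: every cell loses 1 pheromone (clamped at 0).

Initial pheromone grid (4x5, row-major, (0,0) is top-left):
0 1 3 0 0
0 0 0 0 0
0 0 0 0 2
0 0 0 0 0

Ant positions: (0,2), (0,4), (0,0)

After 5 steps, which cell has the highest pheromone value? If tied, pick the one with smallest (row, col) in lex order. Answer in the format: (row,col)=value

Answer: (0,1)=8

Derivation:
Step 1: ant0:(0,2)->W->(0,1) | ant1:(0,4)->S->(1,4) | ant2:(0,0)->E->(0,1)
  grid max=4 at (0,1)
Step 2: ant0:(0,1)->E->(0,2) | ant1:(1,4)->S->(2,4) | ant2:(0,1)->E->(0,2)
  grid max=5 at (0,2)
Step 3: ant0:(0,2)->W->(0,1) | ant1:(2,4)->N->(1,4) | ant2:(0,2)->W->(0,1)
  grid max=6 at (0,1)
Step 4: ant0:(0,1)->E->(0,2) | ant1:(1,4)->S->(2,4) | ant2:(0,1)->E->(0,2)
  grid max=7 at (0,2)
Step 5: ant0:(0,2)->W->(0,1) | ant1:(2,4)->N->(1,4) | ant2:(0,2)->W->(0,1)
  grid max=8 at (0,1)
Final grid:
  0 8 6 0 0
  0 0 0 0 1
  0 0 0 0 1
  0 0 0 0 0
Max pheromone 8 at (0,1)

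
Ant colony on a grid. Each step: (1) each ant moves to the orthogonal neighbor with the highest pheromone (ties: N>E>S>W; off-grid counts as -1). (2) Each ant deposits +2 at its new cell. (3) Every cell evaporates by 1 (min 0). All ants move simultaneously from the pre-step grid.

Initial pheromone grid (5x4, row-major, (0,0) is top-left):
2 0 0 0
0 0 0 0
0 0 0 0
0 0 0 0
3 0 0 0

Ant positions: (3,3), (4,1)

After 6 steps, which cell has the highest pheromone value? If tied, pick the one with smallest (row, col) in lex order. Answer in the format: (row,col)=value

Answer: (4,0)=3

Derivation:
Step 1: ant0:(3,3)->N->(2,3) | ant1:(4,1)->W->(4,0)
  grid max=4 at (4,0)
Step 2: ant0:(2,3)->N->(1,3) | ant1:(4,0)->N->(3,0)
  grid max=3 at (4,0)
Step 3: ant0:(1,3)->N->(0,3) | ant1:(3,0)->S->(4,0)
  grid max=4 at (4,0)
Step 4: ant0:(0,3)->S->(1,3) | ant1:(4,0)->N->(3,0)
  grid max=3 at (4,0)
Step 5: ant0:(1,3)->N->(0,3) | ant1:(3,0)->S->(4,0)
  grid max=4 at (4,0)
Step 6: ant0:(0,3)->S->(1,3) | ant1:(4,0)->N->(3,0)
  grid max=3 at (4,0)
Final grid:
  0 0 0 0
  0 0 0 1
  0 0 0 0
  1 0 0 0
  3 0 0 0
Max pheromone 3 at (4,0)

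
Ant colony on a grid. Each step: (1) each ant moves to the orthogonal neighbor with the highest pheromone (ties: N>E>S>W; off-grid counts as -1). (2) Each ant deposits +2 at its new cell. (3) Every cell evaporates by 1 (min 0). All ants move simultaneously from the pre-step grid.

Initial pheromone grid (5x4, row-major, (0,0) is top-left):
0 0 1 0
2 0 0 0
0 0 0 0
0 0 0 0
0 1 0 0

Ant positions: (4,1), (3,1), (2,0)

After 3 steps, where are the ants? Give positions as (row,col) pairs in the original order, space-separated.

Step 1: ant0:(4,1)->N->(3,1) | ant1:(3,1)->S->(4,1) | ant2:(2,0)->N->(1,0)
  grid max=3 at (1,0)
Step 2: ant0:(3,1)->S->(4,1) | ant1:(4,1)->N->(3,1) | ant2:(1,0)->N->(0,0)
  grid max=3 at (4,1)
Step 3: ant0:(4,1)->N->(3,1) | ant1:(3,1)->S->(4,1) | ant2:(0,0)->S->(1,0)
  grid max=4 at (4,1)

(3,1) (4,1) (1,0)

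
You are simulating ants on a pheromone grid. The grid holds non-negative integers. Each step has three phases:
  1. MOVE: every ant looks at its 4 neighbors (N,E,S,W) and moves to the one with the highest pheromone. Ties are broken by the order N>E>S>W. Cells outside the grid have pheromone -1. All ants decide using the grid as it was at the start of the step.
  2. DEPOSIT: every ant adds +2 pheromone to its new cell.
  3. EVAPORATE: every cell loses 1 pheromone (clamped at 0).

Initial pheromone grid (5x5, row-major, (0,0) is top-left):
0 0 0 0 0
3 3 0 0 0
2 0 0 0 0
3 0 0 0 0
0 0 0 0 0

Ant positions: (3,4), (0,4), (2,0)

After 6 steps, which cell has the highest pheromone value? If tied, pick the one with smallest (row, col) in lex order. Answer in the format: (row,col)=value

Step 1: ant0:(3,4)->N->(2,4) | ant1:(0,4)->S->(1,4) | ant2:(2,0)->N->(1,0)
  grid max=4 at (1,0)
Step 2: ant0:(2,4)->N->(1,4) | ant1:(1,4)->S->(2,4) | ant2:(1,0)->E->(1,1)
  grid max=3 at (1,0)
Step 3: ant0:(1,4)->S->(2,4) | ant1:(2,4)->N->(1,4) | ant2:(1,1)->W->(1,0)
  grid max=4 at (1,0)
Step 4: ant0:(2,4)->N->(1,4) | ant1:(1,4)->S->(2,4) | ant2:(1,0)->E->(1,1)
  grid max=4 at (1,4)
Step 5: ant0:(1,4)->S->(2,4) | ant1:(2,4)->N->(1,4) | ant2:(1,1)->W->(1,0)
  grid max=5 at (1,4)
Step 6: ant0:(2,4)->N->(1,4) | ant1:(1,4)->S->(2,4) | ant2:(1,0)->E->(1,1)
  grid max=6 at (1,4)
Final grid:
  0 0 0 0 0
  3 3 0 0 6
  0 0 0 0 6
  0 0 0 0 0
  0 0 0 0 0
Max pheromone 6 at (1,4)

Answer: (1,4)=6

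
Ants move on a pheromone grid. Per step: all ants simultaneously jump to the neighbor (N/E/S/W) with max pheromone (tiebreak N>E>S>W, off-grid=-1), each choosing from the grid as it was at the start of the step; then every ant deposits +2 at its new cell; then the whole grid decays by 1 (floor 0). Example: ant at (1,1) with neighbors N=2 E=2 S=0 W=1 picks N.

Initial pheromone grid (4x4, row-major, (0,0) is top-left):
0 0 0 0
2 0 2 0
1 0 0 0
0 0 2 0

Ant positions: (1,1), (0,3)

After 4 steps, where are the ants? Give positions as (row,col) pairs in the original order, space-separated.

Step 1: ant0:(1,1)->E->(1,2) | ant1:(0,3)->S->(1,3)
  grid max=3 at (1,2)
Step 2: ant0:(1,2)->E->(1,3) | ant1:(1,3)->W->(1,2)
  grid max=4 at (1,2)
Step 3: ant0:(1,3)->W->(1,2) | ant1:(1,2)->E->(1,3)
  grid max=5 at (1,2)
Step 4: ant0:(1,2)->E->(1,3) | ant1:(1,3)->W->(1,2)
  grid max=6 at (1,2)

(1,3) (1,2)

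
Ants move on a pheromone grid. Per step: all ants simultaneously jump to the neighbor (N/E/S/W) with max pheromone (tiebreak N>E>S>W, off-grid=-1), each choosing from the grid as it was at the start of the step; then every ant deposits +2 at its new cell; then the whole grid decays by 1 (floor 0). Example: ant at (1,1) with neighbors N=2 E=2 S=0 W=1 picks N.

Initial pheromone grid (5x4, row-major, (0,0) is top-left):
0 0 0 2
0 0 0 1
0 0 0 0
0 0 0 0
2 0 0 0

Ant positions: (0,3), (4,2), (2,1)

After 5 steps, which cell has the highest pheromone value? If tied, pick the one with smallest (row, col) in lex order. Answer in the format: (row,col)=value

Answer: (1,3)=6

Derivation:
Step 1: ant0:(0,3)->S->(1,3) | ant1:(4,2)->N->(3,2) | ant2:(2,1)->N->(1,1)
  grid max=2 at (1,3)
Step 2: ant0:(1,3)->N->(0,3) | ant1:(3,2)->N->(2,2) | ant2:(1,1)->N->(0,1)
  grid max=2 at (0,3)
Step 3: ant0:(0,3)->S->(1,3) | ant1:(2,2)->N->(1,2) | ant2:(0,1)->E->(0,2)
  grid max=2 at (1,3)
Step 4: ant0:(1,3)->N->(0,3) | ant1:(1,2)->E->(1,3) | ant2:(0,2)->E->(0,3)
  grid max=4 at (0,3)
Step 5: ant0:(0,3)->S->(1,3) | ant1:(1,3)->N->(0,3) | ant2:(0,3)->S->(1,3)
  grid max=6 at (1,3)
Final grid:
  0 0 0 5
  0 0 0 6
  0 0 0 0
  0 0 0 0
  0 0 0 0
Max pheromone 6 at (1,3)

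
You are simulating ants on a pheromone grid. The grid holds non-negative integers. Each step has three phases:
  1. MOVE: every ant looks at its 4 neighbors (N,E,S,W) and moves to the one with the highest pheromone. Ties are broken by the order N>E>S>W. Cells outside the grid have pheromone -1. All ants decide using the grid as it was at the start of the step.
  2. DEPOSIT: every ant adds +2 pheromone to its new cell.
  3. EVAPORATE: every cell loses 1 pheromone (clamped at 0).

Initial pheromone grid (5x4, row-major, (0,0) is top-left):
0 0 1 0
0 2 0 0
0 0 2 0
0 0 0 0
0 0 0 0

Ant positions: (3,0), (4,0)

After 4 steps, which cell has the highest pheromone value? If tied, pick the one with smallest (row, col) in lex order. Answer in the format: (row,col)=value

Answer: (2,0)=4

Derivation:
Step 1: ant0:(3,0)->N->(2,0) | ant1:(4,0)->N->(3,0)
  grid max=1 at (1,1)
Step 2: ant0:(2,0)->S->(3,0) | ant1:(3,0)->N->(2,0)
  grid max=2 at (2,0)
Step 3: ant0:(3,0)->N->(2,0) | ant1:(2,0)->S->(3,0)
  grid max=3 at (2,0)
Step 4: ant0:(2,0)->S->(3,0) | ant1:(3,0)->N->(2,0)
  grid max=4 at (2,0)
Final grid:
  0 0 0 0
  0 0 0 0
  4 0 0 0
  4 0 0 0
  0 0 0 0
Max pheromone 4 at (2,0)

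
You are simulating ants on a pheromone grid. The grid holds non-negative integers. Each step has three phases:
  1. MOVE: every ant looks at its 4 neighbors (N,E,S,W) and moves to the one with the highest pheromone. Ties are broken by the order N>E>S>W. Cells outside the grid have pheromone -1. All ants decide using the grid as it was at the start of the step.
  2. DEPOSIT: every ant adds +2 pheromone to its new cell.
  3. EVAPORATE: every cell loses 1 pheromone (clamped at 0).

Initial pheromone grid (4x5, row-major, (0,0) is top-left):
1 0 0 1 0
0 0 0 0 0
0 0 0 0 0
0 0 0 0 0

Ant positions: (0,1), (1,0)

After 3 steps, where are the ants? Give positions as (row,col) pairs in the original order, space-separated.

Step 1: ant0:(0,1)->W->(0,0) | ant1:(1,0)->N->(0,0)
  grid max=4 at (0,0)
Step 2: ant0:(0,0)->E->(0,1) | ant1:(0,0)->E->(0,1)
  grid max=3 at (0,0)
Step 3: ant0:(0,1)->W->(0,0) | ant1:(0,1)->W->(0,0)
  grid max=6 at (0,0)

(0,0) (0,0)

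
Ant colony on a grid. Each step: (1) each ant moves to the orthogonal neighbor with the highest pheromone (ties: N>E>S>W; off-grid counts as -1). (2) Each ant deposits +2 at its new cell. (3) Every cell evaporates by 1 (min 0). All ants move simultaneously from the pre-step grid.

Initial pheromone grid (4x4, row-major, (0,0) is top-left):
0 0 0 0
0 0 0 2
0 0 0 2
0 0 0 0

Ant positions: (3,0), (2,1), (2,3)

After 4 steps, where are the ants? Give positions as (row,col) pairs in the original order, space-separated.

Step 1: ant0:(3,0)->N->(2,0) | ant1:(2,1)->N->(1,1) | ant2:(2,3)->N->(1,3)
  grid max=3 at (1,3)
Step 2: ant0:(2,0)->N->(1,0) | ant1:(1,1)->N->(0,1) | ant2:(1,3)->S->(2,3)
  grid max=2 at (1,3)
Step 3: ant0:(1,0)->N->(0,0) | ant1:(0,1)->E->(0,2) | ant2:(2,3)->N->(1,3)
  grid max=3 at (1,3)
Step 4: ant0:(0,0)->E->(0,1) | ant1:(0,2)->E->(0,3) | ant2:(1,3)->S->(2,3)
  grid max=2 at (1,3)

(0,1) (0,3) (2,3)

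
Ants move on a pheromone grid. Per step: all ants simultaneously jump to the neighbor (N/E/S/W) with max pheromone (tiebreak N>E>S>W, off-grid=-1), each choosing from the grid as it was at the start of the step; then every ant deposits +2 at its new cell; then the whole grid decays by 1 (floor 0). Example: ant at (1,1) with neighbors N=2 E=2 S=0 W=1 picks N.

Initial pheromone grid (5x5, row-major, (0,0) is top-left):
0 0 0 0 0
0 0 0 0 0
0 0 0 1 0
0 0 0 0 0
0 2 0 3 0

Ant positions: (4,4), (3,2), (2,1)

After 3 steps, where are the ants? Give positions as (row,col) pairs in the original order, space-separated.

Step 1: ant0:(4,4)->W->(4,3) | ant1:(3,2)->N->(2,2) | ant2:(2,1)->N->(1,1)
  grid max=4 at (4,3)
Step 2: ant0:(4,3)->N->(3,3) | ant1:(2,2)->N->(1,2) | ant2:(1,1)->N->(0,1)
  grid max=3 at (4,3)
Step 3: ant0:(3,3)->S->(4,3) | ant1:(1,2)->N->(0,2) | ant2:(0,1)->E->(0,2)
  grid max=4 at (4,3)

(4,3) (0,2) (0,2)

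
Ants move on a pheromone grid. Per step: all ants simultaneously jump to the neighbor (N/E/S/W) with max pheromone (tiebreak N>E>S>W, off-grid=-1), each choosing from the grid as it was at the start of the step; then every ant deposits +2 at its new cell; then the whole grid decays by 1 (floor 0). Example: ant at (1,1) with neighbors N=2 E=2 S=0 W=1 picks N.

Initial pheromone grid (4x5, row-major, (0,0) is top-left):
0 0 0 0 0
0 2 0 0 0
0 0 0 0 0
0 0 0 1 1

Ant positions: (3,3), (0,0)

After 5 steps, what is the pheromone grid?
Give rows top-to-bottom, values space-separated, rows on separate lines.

After step 1: ants at (3,4),(0,1)
  0 1 0 0 0
  0 1 0 0 0
  0 0 0 0 0
  0 0 0 0 2
After step 2: ants at (2,4),(1,1)
  0 0 0 0 0
  0 2 0 0 0
  0 0 0 0 1
  0 0 0 0 1
After step 3: ants at (3,4),(0,1)
  0 1 0 0 0
  0 1 0 0 0
  0 0 0 0 0
  0 0 0 0 2
After step 4: ants at (2,4),(1,1)
  0 0 0 0 0
  0 2 0 0 0
  0 0 0 0 1
  0 0 0 0 1
After step 5: ants at (3,4),(0,1)
  0 1 0 0 0
  0 1 0 0 0
  0 0 0 0 0
  0 0 0 0 2

0 1 0 0 0
0 1 0 0 0
0 0 0 0 0
0 0 0 0 2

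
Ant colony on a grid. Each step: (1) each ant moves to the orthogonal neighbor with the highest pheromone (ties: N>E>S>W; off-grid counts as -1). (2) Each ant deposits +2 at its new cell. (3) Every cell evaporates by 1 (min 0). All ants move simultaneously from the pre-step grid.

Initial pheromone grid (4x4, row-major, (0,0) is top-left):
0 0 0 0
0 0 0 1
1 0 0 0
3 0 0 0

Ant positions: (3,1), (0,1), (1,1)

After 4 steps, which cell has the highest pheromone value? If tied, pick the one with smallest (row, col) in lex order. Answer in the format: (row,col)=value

Answer: (0,1)=4

Derivation:
Step 1: ant0:(3,1)->W->(3,0) | ant1:(0,1)->E->(0,2) | ant2:(1,1)->N->(0,1)
  grid max=4 at (3,0)
Step 2: ant0:(3,0)->N->(2,0) | ant1:(0,2)->W->(0,1) | ant2:(0,1)->E->(0,2)
  grid max=3 at (3,0)
Step 3: ant0:(2,0)->S->(3,0) | ant1:(0,1)->E->(0,2) | ant2:(0,2)->W->(0,1)
  grid max=4 at (3,0)
Step 4: ant0:(3,0)->N->(2,0) | ant1:(0,2)->W->(0,1) | ant2:(0,1)->E->(0,2)
  grid max=4 at (0,1)
Final grid:
  0 4 4 0
  0 0 0 0
  1 0 0 0
  3 0 0 0
Max pheromone 4 at (0,1)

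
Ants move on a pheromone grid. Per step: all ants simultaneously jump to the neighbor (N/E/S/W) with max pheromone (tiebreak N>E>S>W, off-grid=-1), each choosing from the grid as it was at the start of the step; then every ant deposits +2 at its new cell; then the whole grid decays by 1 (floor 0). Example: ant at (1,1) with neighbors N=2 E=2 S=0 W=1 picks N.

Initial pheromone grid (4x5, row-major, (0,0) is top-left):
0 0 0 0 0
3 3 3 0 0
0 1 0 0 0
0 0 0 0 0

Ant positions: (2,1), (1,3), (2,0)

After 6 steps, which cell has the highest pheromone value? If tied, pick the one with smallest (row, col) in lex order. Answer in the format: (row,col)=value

Answer: (1,1)=15

Derivation:
Step 1: ant0:(2,1)->N->(1,1) | ant1:(1,3)->W->(1,2) | ant2:(2,0)->N->(1,0)
  grid max=4 at (1,0)
Step 2: ant0:(1,1)->E->(1,2) | ant1:(1,2)->W->(1,1) | ant2:(1,0)->E->(1,1)
  grid max=7 at (1,1)
Step 3: ant0:(1,2)->W->(1,1) | ant1:(1,1)->E->(1,2) | ant2:(1,1)->E->(1,2)
  grid max=8 at (1,1)
Step 4: ant0:(1,1)->E->(1,2) | ant1:(1,2)->W->(1,1) | ant2:(1,2)->W->(1,1)
  grid max=11 at (1,1)
Step 5: ant0:(1,2)->W->(1,1) | ant1:(1,1)->E->(1,2) | ant2:(1,1)->E->(1,2)
  grid max=12 at (1,1)
Step 6: ant0:(1,1)->E->(1,2) | ant1:(1,2)->W->(1,1) | ant2:(1,2)->W->(1,1)
  grid max=15 at (1,1)
Final grid:
  0 0 0 0 0
  0 15 13 0 0
  0 0 0 0 0
  0 0 0 0 0
Max pheromone 15 at (1,1)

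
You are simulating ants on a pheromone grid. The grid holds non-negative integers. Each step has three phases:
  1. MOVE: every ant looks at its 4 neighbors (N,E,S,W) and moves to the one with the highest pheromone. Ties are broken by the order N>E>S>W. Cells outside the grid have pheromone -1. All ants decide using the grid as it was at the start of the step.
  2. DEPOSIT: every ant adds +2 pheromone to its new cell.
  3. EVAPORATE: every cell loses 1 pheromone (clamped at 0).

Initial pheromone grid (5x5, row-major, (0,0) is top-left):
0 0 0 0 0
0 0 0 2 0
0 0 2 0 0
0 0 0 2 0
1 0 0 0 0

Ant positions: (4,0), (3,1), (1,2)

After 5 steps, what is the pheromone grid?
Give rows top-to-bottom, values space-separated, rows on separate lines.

After step 1: ants at (3,0),(2,1),(1,3)
  0 0 0 0 0
  0 0 0 3 0
  0 1 1 0 0
  1 0 0 1 0
  0 0 0 0 0
After step 2: ants at (2,0),(2,2),(0,3)
  0 0 0 1 0
  0 0 0 2 0
  1 0 2 0 0
  0 0 0 0 0
  0 0 0 0 0
After step 3: ants at (1,0),(1,2),(1,3)
  0 0 0 0 0
  1 0 1 3 0
  0 0 1 0 0
  0 0 0 0 0
  0 0 0 0 0
After step 4: ants at (0,0),(1,3),(1,2)
  1 0 0 0 0
  0 0 2 4 0
  0 0 0 0 0
  0 0 0 0 0
  0 0 0 0 0
After step 5: ants at (0,1),(1,2),(1,3)
  0 1 0 0 0
  0 0 3 5 0
  0 0 0 0 0
  0 0 0 0 0
  0 0 0 0 0

0 1 0 0 0
0 0 3 5 0
0 0 0 0 0
0 0 0 0 0
0 0 0 0 0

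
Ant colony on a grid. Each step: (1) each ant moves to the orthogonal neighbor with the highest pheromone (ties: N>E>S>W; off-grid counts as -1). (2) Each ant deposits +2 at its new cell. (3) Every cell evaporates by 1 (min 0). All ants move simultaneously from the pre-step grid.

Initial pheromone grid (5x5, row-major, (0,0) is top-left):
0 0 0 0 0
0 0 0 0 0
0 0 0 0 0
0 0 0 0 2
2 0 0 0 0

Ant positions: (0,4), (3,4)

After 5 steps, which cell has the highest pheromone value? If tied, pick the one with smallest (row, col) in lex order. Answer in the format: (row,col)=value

Answer: (1,4)=5

Derivation:
Step 1: ant0:(0,4)->S->(1,4) | ant1:(3,4)->N->(2,4)
  grid max=1 at (1,4)
Step 2: ant0:(1,4)->S->(2,4) | ant1:(2,4)->N->(1,4)
  grid max=2 at (1,4)
Step 3: ant0:(2,4)->N->(1,4) | ant1:(1,4)->S->(2,4)
  grid max=3 at (1,4)
Step 4: ant0:(1,4)->S->(2,4) | ant1:(2,4)->N->(1,4)
  grid max=4 at (1,4)
Step 5: ant0:(2,4)->N->(1,4) | ant1:(1,4)->S->(2,4)
  grid max=5 at (1,4)
Final grid:
  0 0 0 0 0
  0 0 0 0 5
  0 0 0 0 5
  0 0 0 0 0
  0 0 0 0 0
Max pheromone 5 at (1,4)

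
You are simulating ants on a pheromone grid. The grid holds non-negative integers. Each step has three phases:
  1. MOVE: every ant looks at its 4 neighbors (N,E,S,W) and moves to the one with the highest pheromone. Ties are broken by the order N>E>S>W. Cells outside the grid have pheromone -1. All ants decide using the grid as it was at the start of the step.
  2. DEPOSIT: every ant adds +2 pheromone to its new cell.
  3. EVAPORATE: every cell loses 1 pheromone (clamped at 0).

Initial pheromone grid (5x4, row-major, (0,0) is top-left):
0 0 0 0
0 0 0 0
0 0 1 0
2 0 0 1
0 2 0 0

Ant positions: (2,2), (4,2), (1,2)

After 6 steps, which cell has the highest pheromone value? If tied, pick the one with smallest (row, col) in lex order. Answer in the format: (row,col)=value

Step 1: ant0:(2,2)->N->(1,2) | ant1:(4,2)->W->(4,1) | ant2:(1,2)->S->(2,2)
  grid max=3 at (4,1)
Step 2: ant0:(1,2)->S->(2,2) | ant1:(4,1)->N->(3,1) | ant2:(2,2)->N->(1,2)
  grid max=3 at (2,2)
Step 3: ant0:(2,2)->N->(1,2) | ant1:(3,1)->S->(4,1) | ant2:(1,2)->S->(2,2)
  grid max=4 at (2,2)
Step 4: ant0:(1,2)->S->(2,2) | ant1:(4,1)->N->(3,1) | ant2:(2,2)->N->(1,2)
  grid max=5 at (2,2)
Step 5: ant0:(2,2)->N->(1,2) | ant1:(3,1)->S->(4,1) | ant2:(1,2)->S->(2,2)
  grid max=6 at (2,2)
Step 6: ant0:(1,2)->S->(2,2) | ant1:(4,1)->N->(3,1) | ant2:(2,2)->N->(1,2)
  grid max=7 at (2,2)
Final grid:
  0 0 0 0
  0 0 6 0
  0 0 7 0
  0 1 0 0
  0 2 0 0
Max pheromone 7 at (2,2)

Answer: (2,2)=7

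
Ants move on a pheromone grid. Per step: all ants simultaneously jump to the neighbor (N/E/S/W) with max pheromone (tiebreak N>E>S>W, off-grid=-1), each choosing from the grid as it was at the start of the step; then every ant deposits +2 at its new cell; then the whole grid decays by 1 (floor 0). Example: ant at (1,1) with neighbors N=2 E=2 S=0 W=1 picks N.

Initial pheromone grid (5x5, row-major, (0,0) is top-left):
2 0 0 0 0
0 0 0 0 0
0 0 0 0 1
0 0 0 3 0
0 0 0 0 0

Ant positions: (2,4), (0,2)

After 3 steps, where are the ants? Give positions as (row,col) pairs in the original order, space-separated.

Step 1: ant0:(2,4)->N->(1,4) | ant1:(0,2)->E->(0,3)
  grid max=2 at (3,3)
Step 2: ant0:(1,4)->N->(0,4) | ant1:(0,3)->E->(0,4)
  grid max=3 at (0,4)
Step 3: ant0:(0,4)->S->(1,4) | ant1:(0,4)->S->(1,4)
  grid max=3 at (1,4)

(1,4) (1,4)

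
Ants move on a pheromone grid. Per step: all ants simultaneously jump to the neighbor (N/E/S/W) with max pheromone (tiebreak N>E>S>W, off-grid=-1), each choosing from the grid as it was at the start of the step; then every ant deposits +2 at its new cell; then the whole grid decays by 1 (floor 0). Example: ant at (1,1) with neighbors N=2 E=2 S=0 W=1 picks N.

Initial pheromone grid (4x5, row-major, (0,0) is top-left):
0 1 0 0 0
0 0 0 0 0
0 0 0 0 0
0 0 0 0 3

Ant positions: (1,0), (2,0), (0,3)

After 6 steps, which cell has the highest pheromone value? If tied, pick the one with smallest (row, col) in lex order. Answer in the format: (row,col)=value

Step 1: ant0:(1,0)->N->(0,0) | ant1:(2,0)->N->(1,0) | ant2:(0,3)->E->(0,4)
  grid max=2 at (3,4)
Step 2: ant0:(0,0)->S->(1,0) | ant1:(1,0)->N->(0,0) | ant2:(0,4)->S->(1,4)
  grid max=2 at (0,0)
Step 3: ant0:(1,0)->N->(0,0) | ant1:(0,0)->S->(1,0) | ant2:(1,4)->N->(0,4)
  grid max=3 at (0,0)
Step 4: ant0:(0,0)->S->(1,0) | ant1:(1,0)->N->(0,0) | ant2:(0,4)->S->(1,4)
  grid max=4 at (0,0)
Step 5: ant0:(1,0)->N->(0,0) | ant1:(0,0)->S->(1,0) | ant2:(1,4)->N->(0,4)
  grid max=5 at (0,0)
Step 6: ant0:(0,0)->S->(1,0) | ant1:(1,0)->N->(0,0) | ant2:(0,4)->S->(1,4)
  grid max=6 at (0,0)
Final grid:
  6 0 0 0 0
  6 0 0 0 1
  0 0 0 0 0
  0 0 0 0 0
Max pheromone 6 at (0,0)

Answer: (0,0)=6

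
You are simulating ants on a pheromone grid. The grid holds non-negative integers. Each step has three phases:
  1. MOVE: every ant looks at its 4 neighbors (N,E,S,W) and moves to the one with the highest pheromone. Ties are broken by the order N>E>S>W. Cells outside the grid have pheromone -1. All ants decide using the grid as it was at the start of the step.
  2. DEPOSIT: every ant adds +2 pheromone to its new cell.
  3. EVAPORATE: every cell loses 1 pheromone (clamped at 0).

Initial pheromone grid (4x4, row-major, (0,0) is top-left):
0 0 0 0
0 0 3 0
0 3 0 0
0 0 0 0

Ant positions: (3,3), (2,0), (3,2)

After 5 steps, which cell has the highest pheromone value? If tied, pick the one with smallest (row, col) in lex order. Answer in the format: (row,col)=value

Step 1: ant0:(3,3)->N->(2,3) | ant1:(2,0)->E->(2,1) | ant2:(3,2)->N->(2,2)
  grid max=4 at (2,1)
Step 2: ant0:(2,3)->W->(2,2) | ant1:(2,1)->E->(2,2) | ant2:(2,2)->W->(2,1)
  grid max=5 at (2,1)
Step 3: ant0:(2,2)->W->(2,1) | ant1:(2,2)->W->(2,1) | ant2:(2,1)->E->(2,2)
  grid max=8 at (2,1)
Step 4: ant0:(2,1)->E->(2,2) | ant1:(2,1)->E->(2,2) | ant2:(2,2)->W->(2,1)
  grid max=9 at (2,1)
Step 5: ant0:(2,2)->W->(2,1) | ant1:(2,2)->W->(2,1) | ant2:(2,1)->E->(2,2)
  grid max=12 at (2,1)
Final grid:
  0 0 0 0
  0 0 0 0
  0 12 9 0
  0 0 0 0
Max pheromone 12 at (2,1)

Answer: (2,1)=12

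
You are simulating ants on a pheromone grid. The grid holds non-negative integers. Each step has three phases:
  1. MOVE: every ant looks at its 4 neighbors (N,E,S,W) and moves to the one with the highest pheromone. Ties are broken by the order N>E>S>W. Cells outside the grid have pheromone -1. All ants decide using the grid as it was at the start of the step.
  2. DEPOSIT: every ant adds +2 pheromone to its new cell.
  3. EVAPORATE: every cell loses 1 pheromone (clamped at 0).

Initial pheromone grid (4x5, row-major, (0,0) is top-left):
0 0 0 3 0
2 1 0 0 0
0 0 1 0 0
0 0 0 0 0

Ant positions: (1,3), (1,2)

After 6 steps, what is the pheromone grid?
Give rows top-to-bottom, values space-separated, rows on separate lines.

After step 1: ants at (0,3),(2,2)
  0 0 0 4 0
  1 0 0 0 0
  0 0 2 0 0
  0 0 0 0 0
After step 2: ants at (0,4),(1,2)
  0 0 0 3 1
  0 0 1 0 0
  0 0 1 0 0
  0 0 0 0 0
After step 3: ants at (0,3),(2,2)
  0 0 0 4 0
  0 0 0 0 0
  0 0 2 0 0
  0 0 0 0 0
After step 4: ants at (0,4),(1,2)
  0 0 0 3 1
  0 0 1 0 0
  0 0 1 0 0
  0 0 0 0 0
After step 5: ants at (0,3),(2,2)
  0 0 0 4 0
  0 0 0 0 0
  0 0 2 0 0
  0 0 0 0 0
After step 6: ants at (0,4),(1,2)
  0 0 0 3 1
  0 0 1 0 0
  0 0 1 0 0
  0 0 0 0 0

0 0 0 3 1
0 0 1 0 0
0 0 1 0 0
0 0 0 0 0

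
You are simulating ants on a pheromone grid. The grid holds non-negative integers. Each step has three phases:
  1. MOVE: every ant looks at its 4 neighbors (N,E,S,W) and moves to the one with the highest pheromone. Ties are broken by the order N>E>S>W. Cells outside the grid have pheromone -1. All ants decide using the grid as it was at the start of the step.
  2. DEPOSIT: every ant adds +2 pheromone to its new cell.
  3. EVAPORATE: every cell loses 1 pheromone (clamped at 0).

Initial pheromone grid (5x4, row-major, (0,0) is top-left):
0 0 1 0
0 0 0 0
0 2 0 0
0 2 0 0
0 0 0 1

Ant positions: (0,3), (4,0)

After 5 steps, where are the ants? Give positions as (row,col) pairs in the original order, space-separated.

Step 1: ant0:(0,3)->W->(0,2) | ant1:(4,0)->N->(3,0)
  grid max=2 at (0,2)
Step 2: ant0:(0,2)->E->(0,3) | ant1:(3,0)->E->(3,1)
  grid max=2 at (3,1)
Step 3: ant0:(0,3)->W->(0,2) | ant1:(3,1)->N->(2,1)
  grid max=2 at (0,2)
Step 4: ant0:(0,2)->E->(0,3) | ant1:(2,1)->S->(3,1)
  grid max=2 at (3,1)
Step 5: ant0:(0,3)->W->(0,2) | ant1:(3,1)->N->(2,1)
  grid max=2 at (0,2)

(0,2) (2,1)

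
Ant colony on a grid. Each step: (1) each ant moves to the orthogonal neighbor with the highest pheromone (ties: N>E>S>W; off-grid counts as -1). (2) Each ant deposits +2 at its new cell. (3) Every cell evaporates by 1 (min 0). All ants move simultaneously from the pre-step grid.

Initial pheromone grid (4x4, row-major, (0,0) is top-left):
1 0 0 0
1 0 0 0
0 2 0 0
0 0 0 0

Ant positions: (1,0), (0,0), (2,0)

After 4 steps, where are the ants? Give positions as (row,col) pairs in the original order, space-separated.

Step 1: ant0:(1,0)->N->(0,0) | ant1:(0,0)->S->(1,0) | ant2:(2,0)->E->(2,1)
  grid max=3 at (2,1)
Step 2: ant0:(0,0)->S->(1,0) | ant1:(1,0)->N->(0,0) | ant2:(2,1)->N->(1,1)
  grid max=3 at (0,0)
Step 3: ant0:(1,0)->N->(0,0) | ant1:(0,0)->S->(1,0) | ant2:(1,1)->W->(1,0)
  grid max=6 at (1,0)
Step 4: ant0:(0,0)->S->(1,0) | ant1:(1,0)->N->(0,0) | ant2:(1,0)->N->(0,0)
  grid max=7 at (0,0)

(1,0) (0,0) (0,0)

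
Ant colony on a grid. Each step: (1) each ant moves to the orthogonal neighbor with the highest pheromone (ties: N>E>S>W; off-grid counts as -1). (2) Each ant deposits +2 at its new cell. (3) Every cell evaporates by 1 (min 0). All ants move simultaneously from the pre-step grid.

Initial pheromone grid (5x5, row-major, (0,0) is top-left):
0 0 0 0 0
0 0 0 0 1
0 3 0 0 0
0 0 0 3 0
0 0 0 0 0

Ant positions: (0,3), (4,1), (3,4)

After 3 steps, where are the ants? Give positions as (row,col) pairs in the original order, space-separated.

Step 1: ant0:(0,3)->E->(0,4) | ant1:(4,1)->N->(3,1) | ant2:(3,4)->W->(3,3)
  grid max=4 at (3,3)
Step 2: ant0:(0,4)->S->(1,4) | ant1:(3,1)->N->(2,1) | ant2:(3,3)->N->(2,3)
  grid max=3 at (2,1)
Step 3: ant0:(1,4)->N->(0,4) | ant1:(2,1)->N->(1,1) | ant2:(2,3)->S->(3,3)
  grid max=4 at (3,3)

(0,4) (1,1) (3,3)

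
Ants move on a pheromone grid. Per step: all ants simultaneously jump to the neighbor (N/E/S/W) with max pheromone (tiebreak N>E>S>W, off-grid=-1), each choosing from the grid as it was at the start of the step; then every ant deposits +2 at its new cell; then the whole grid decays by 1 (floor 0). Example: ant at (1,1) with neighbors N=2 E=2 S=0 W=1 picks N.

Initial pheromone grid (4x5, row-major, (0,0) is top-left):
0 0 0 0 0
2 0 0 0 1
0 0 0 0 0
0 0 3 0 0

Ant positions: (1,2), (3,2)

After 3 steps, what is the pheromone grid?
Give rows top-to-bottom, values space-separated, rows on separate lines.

After step 1: ants at (0,2),(2,2)
  0 0 1 0 0
  1 0 0 0 0
  0 0 1 0 0
  0 0 2 0 0
After step 2: ants at (0,3),(3,2)
  0 0 0 1 0
  0 0 0 0 0
  0 0 0 0 0
  0 0 3 0 0
After step 3: ants at (0,4),(2,2)
  0 0 0 0 1
  0 0 0 0 0
  0 0 1 0 0
  0 0 2 0 0

0 0 0 0 1
0 0 0 0 0
0 0 1 0 0
0 0 2 0 0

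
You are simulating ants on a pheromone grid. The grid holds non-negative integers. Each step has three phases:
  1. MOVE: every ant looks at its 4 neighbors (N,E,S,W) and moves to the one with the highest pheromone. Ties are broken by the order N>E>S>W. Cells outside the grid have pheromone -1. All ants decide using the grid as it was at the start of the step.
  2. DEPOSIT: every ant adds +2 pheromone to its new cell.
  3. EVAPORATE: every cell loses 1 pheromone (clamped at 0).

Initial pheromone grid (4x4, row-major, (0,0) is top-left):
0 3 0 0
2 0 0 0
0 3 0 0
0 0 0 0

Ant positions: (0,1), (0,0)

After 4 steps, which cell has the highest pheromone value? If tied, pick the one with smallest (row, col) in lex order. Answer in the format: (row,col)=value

Step 1: ant0:(0,1)->E->(0,2) | ant1:(0,0)->E->(0,1)
  grid max=4 at (0,1)
Step 2: ant0:(0,2)->W->(0,1) | ant1:(0,1)->E->(0,2)
  grid max=5 at (0,1)
Step 3: ant0:(0,1)->E->(0,2) | ant1:(0,2)->W->(0,1)
  grid max=6 at (0,1)
Step 4: ant0:(0,2)->W->(0,1) | ant1:(0,1)->E->(0,2)
  grid max=7 at (0,1)
Final grid:
  0 7 4 0
  0 0 0 0
  0 0 0 0
  0 0 0 0
Max pheromone 7 at (0,1)

Answer: (0,1)=7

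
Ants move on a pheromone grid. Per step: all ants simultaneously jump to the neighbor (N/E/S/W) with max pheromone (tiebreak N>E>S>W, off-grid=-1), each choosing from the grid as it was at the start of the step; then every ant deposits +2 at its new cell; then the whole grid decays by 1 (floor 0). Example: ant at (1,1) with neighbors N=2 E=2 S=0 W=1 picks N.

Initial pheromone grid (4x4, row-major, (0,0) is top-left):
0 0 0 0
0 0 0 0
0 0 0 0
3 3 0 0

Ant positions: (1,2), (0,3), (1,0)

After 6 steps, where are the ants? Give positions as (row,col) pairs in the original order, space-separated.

Step 1: ant0:(1,2)->N->(0,2) | ant1:(0,3)->S->(1,3) | ant2:(1,0)->N->(0,0)
  grid max=2 at (3,0)
Step 2: ant0:(0,2)->E->(0,3) | ant1:(1,3)->N->(0,3) | ant2:(0,0)->E->(0,1)
  grid max=3 at (0,3)
Step 3: ant0:(0,3)->S->(1,3) | ant1:(0,3)->S->(1,3) | ant2:(0,1)->E->(0,2)
  grid max=3 at (1,3)
Step 4: ant0:(1,3)->N->(0,3) | ant1:(1,3)->N->(0,3) | ant2:(0,2)->E->(0,3)
  grid max=7 at (0,3)
Step 5: ant0:(0,3)->S->(1,3) | ant1:(0,3)->S->(1,3) | ant2:(0,3)->S->(1,3)
  grid max=7 at (1,3)
Step 6: ant0:(1,3)->N->(0,3) | ant1:(1,3)->N->(0,3) | ant2:(1,3)->N->(0,3)
  grid max=11 at (0,3)

(0,3) (0,3) (0,3)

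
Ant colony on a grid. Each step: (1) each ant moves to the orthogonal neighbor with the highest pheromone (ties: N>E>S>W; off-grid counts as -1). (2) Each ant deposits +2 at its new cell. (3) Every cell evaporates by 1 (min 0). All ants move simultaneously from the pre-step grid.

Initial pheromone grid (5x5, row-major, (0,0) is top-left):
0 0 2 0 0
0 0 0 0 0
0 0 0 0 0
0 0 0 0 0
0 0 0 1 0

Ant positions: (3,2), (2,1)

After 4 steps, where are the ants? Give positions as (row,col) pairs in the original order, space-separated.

Step 1: ant0:(3,2)->N->(2,2) | ant1:(2,1)->N->(1,1)
  grid max=1 at (0,2)
Step 2: ant0:(2,2)->N->(1,2) | ant1:(1,1)->N->(0,1)
  grid max=1 at (0,1)
Step 3: ant0:(1,2)->N->(0,2) | ant1:(0,1)->E->(0,2)
  grid max=3 at (0,2)
Step 4: ant0:(0,2)->E->(0,3) | ant1:(0,2)->E->(0,3)
  grid max=3 at (0,3)

(0,3) (0,3)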